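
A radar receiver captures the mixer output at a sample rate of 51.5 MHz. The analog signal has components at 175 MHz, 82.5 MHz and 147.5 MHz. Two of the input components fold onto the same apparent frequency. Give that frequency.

20.5 MHz

fs/2 = 25.75 MHz.
175 MHz mod fs = 20.5 MHz.
20.5 MHz ≤ fs/2 = 25.75 MHz, appears at 20.5 MHz.
82.5 MHz mod fs = 31 MHz.
31 MHz > fs/2 = 25.75 MHz, folds to fs − 31 MHz = 20.5 MHz.
147.5 MHz mod fs = 44.5 MHz.
44.5 MHz > fs/2 = 25.75 MHz, folds to fs − 44.5 MHz = 7 MHz.
82.5 MHz and 175 MHz both map to 20.5 MHz.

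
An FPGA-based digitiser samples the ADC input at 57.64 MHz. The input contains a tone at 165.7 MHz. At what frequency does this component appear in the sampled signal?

165.7 MHz mod fs = 50.42 MHz.
50.42 MHz > fs/2 = 28.82 MHz, folds to fs − 50.42 MHz = 7.22 MHz.

7.22 MHz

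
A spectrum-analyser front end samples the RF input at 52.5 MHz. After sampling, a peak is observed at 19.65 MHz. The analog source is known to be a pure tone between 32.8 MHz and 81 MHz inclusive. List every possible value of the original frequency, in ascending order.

Frequencies that alias to 19.65 MHz are k·fs ± 19.65 MHz for integer k ≥ 0.
k=0: 19.65 MHz.
k=1: 32.85 MHz, 72.15 MHz.
k=2: 85.35 MHz, 124.65 MHz.
Within [32.8 MHz, 81 MHz]: 32.85 MHz, 72.15 MHz.

32.85 MHz, 72.15 MHz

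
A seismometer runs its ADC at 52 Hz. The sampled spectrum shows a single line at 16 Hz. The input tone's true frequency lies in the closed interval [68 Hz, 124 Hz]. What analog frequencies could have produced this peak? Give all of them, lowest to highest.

68 Hz, 88 Hz, 120 Hz

Frequencies that alias to 16 Hz are k·fs ± 16 Hz for integer k ≥ 0.
k=0: 16 Hz.
k=1: 36 Hz, 68 Hz.
k=2: 88 Hz, 120 Hz.
k=3: 140 Hz, 172 Hz.
Within [68 Hz, 124 Hz]: 68 Hz, 88 Hz, 120 Hz.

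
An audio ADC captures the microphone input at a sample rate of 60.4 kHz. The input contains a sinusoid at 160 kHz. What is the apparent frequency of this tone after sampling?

21.2 kHz

160 kHz mod fs = 39.2 kHz.
39.2 kHz > fs/2 = 30.2 kHz, folds to fs − 39.2 kHz = 21.2 kHz.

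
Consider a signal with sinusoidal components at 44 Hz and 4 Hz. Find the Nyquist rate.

88 Hz

Highest-frequency component: 44 Hz.
Nyquist rate = 2 × 44 Hz = 88 Hz.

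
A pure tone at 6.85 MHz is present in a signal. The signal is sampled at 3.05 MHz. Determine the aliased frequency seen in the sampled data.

6.85 MHz mod fs = 0.75 MHz.
0.75 MHz ≤ fs/2 = 1.525 MHz, appears at 0.75 MHz.

0.75 MHz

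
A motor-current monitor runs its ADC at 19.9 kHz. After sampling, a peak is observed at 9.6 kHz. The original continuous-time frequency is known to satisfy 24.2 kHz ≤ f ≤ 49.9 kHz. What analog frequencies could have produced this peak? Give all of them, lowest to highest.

Frequencies that alias to 9.6 kHz are k·fs ± 9.6 kHz for integer k ≥ 0.
k=0: 9.6 kHz.
k=1: 10.3 kHz, 29.5 kHz.
k=2: 30.2 kHz, 49.4 kHz.
k=3: 50.1 kHz, 69.3 kHz.
Within [24.2 kHz, 49.9 kHz]: 29.5 kHz, 30.2 kHz, 49.4 kHz.

29.5 kHz, 30.2 kHz, 49.4 kHz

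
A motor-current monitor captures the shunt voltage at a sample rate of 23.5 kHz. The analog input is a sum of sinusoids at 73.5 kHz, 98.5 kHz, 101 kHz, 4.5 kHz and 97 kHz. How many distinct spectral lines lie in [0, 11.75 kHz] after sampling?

3

fs/2 = 11.75 kHz.
73.5 kHz mod fs = 3 kHz.
3 kHz ≤ fs/2 = 11.75 kHz, appears at 3 kHz.
98.5 kHz mod fs = 4.5 kHz.
4.5 kHz ≤ fs/2 = 11.75 kHz, appears at 4.5 kHz.
101 kHz mod fs = 7 kHz.
7 kHz ≤ fs/2 = 11.75 kHz, appears at 7 kHz.
4.5 kHz ≤ fs/2 = 11.75 kHz, passes unchanged.
97 kHz mod fs = 3 kHz.
3 kHz ≤ fs/2 = 11.75 kHz, appears at 3 kHz.
Distinct values: {3 kHz, 4.5 kHz, 7 kHz} → 3.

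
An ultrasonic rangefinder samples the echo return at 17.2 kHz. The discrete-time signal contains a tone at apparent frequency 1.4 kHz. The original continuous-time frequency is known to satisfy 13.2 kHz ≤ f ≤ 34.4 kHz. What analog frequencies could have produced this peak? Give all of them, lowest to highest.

Frequencies that alias to 1.4 kHz are k·fs ± 1.4 kHz for integer k ≥ 0.
k=0: 1.4 kHz.
k=1: 15.8 kHz, 18.6 kHz.
k=2: 33 kHz, 35.8 kHz.
k=3: 50.2 kHz, 53 kHz.
Within [13.2 kHz, 34.4 kHz]: 15.8 kHz, 18.6 kHz, 33 kHz.

15.8 kHz, 18.6 kHz, 33 kHz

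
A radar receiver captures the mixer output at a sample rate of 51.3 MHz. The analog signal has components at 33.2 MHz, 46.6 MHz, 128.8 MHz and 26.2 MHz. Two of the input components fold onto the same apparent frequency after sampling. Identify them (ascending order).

26.2 MHz, 128.8 MHz

fs/2 = 25.65 MHz.
33.2 MHz > fs/2 = 25.65 MHz, folds to fs − 33.2 MHz = 18.1 MHz.
46.6 MHz > fs/2 = 25.65 MHz, folds to fs − 46.6 MHz = 4.7 MHz.
128.8 MHz mod fs = 26.2 MHz.
26.2 MHz > fs/2 = 25.65 MHz, folds to fs − 26.2 MHz = 25.1 MHz.
26.2 MHz > fs/2 = 25.65 MHz, folds to fs − 26.2 MHz = 25.1 MHz.
26.2 MHz and 128.8 MHz both map to 25.1 MHz.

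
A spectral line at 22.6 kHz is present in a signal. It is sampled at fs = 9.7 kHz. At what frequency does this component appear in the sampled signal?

22.6 kHz mod fs = 3.2 kHz.
3.2 kHz ≤ fs/2 = 4.85 kHz, appears at 3.2 kHz.

3.2 kHz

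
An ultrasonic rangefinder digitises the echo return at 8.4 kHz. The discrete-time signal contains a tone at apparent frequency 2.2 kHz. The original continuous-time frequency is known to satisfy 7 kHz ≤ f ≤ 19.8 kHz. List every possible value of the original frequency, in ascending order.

Frequencies that alias to 2.2 kHz are k·fs ± 2.2 kHz for integer k ≥ 0.
k=0: 2.2 kHz.
k=1: 6.2 kHz, 10.6 kHz.
k=2: 14.6 kHz, 19 kHz.
k=3: 23 kHz, 27.4 kHz.
Within [7 kHz, 19.8 kHz]: 10.6 kHz, 14.6 kHz, 19 kHz.

10.6 kHz, 14.6 kHz, 19 kHz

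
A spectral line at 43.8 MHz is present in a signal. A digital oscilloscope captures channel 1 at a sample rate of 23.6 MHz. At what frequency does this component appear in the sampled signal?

3.4 MHz

43.8 MHz mod fs = 20.2 MHz.
20.2 MHz > fs/2 = 11.8 MHz, folds to fs − 20.2 MHz = 3.4 MHz.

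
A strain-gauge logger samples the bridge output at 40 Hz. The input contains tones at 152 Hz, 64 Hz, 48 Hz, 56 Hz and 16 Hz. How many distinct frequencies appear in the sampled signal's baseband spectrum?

fs/2 = 20 Hz.
152 Hz mod fs = 32 Hz.
32 Hz > fs/2 = 20 Hz, folds to fs − 32 Hz = 8 Hz.
64 Hz mod fs = 24 Hz.
24 Hz > fs/2 = 20 Hz, folds to fs − 24 Hz = 16 Hz.
48 Hz mod fs = 8 Hz.
8 Hz ≤ fs/2 = 20 Hz, appears at 8 Hz.
56 Hz mod fs = 16 Hz.
16 Hz ≤ fs/2 = 20 Hz, appears at 16 Hz.
16 Hz ≤ fs/2 = 20 Hz, passes unchanged.
Distinct values: {8 Hz, 16 Hz} → 2.

2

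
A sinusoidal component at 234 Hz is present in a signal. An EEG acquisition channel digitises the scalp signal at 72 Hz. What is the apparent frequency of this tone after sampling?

18 Hz

234 Hz mod fs = 18 Hz.
18 Hz ≤ fs/2 = 36 Hz, appears at 18 Hz.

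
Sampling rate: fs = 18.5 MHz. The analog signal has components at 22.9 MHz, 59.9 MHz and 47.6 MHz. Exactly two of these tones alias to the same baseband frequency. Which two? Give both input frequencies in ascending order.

22.9 MHz, 59.9 MHz

fs/2 = 9.25 MHz.
22.9 MHz mod fs = 4.4 MHz.
4.4 MHz ≤ fs/2 = 9.25 MHz, appears at 4.4 MHz.
59.9 MHz mod fs = 4.4 MHz.
4.4 MHz ≤ fs/2 = 9.25 MHz, appears at 4.4 MHz.
47.6 MHz mod fs = 10.6 MHz.
10.6 MHz > fs/2 = 9.25 MHz, folds to fs − 10.6 MHz = 7.9 MHz.
22.9 MHz and 59.9 MHz both map to 4.4 MHz.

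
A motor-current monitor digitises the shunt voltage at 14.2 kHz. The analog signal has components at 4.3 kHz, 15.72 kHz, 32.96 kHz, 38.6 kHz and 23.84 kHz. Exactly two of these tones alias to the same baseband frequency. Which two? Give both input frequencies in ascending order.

23.84 kHz, 32.96 kHz

fs/2 = 7.1 kHz.
4.3 kHz ≤ fs/2 = 7.1 kHz, passes unchanged.
15.72 kHz mod fs = 1.52 kHz.
1.52 kHz ≤ fs/2 = 7.1 kHz, appears at 1.52 kHz.
32.96 kHz mod fs = 4.56 kHz.
4.56 kHz ≤ fs/2 = 7.1 kHz, appears at 4.56 kHz.
38.6 kHz mod fs = 10.2 kHz.
10.2 kHz > fs/2 = 7.1 kHz, folds to fs − 10.2 kHz = 4 kHz.
23.84 kHz mod fs = 9.64 kHz.
9.64 kHz > fs/2 = 7.1 kHz, folds to fs − 9.64 kHz = 4.56 kHz.
23.84 kHz and 32.96 kHz both map to 4.56 kHz.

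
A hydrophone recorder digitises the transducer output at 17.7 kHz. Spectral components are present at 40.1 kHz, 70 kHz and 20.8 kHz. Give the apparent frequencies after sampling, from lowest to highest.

fs/2 = 8.85 kHz.
40.1 kHz mod fs = 4.7 kHz.
4.7 kHz ≤ fs/2 = 8.85 kHz, appears at 4.7 kHz.
70 kHz mod fs = 16.9 kHz.
16.9 kHz > fs/2 = 8.85 kHz, folds to fs − 16.9 kHz = 0.8 kHz.
20.8 kHz mod fs = 3.1 kHz.
3.1 kHz ≤ fs/2 = 8.85 kHz, appears at 3.1 kHz.
Distinct values: {0.8 kHz, 3.1 kHz, 4.7 kHz}.

0.8 kHz, 3.1 kHz, 4.7 kHz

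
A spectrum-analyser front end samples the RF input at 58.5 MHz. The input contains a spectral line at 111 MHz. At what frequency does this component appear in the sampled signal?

111 MHz mod fs = 52.5 MHz.
52.5 MHz > fs/2 = 29.25 MHz, folds to fs − 52.5 MHz = 6 MHz.

6 MHz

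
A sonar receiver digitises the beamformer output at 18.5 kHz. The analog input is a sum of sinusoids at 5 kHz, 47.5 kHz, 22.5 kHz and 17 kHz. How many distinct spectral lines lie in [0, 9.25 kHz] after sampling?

4

fs/2 = 9.25 kHz.
5 kHz ≤ fs/2 = 9.25 kHz, passes unchanged.
47.5 kHz mod fs = 10.5 kHz.
10.5 kHz > fs/2 = 9.25 kHz, folds to fs − 10.5 kHz = 8 kHz.
22.5 kHz mod fs = 4 kHz.
4 kHz ≤ fs/2 = 9.25 kHz, appears at 4 kHz.
17 kHz > fs/2 = 9.25 kHz, folds to fs − 17 kHz = 1.5 kHz.
Distinct values: {1.5 kHz, 4 kHz, 5 kHz, 8 kHz} → 4.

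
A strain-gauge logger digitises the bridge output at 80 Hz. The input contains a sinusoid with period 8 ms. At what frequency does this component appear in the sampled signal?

35 Hz

T = 8 ms → f = 1/T = 125 Hz.
125 Hz mod fs = 45 Hz.
45 Hz > fs/2 = 40 Hz, folds to fs − 45 Hz = 35 Hz.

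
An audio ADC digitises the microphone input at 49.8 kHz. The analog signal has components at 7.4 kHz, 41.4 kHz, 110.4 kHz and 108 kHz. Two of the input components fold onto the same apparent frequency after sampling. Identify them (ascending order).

fs/2 = 24.9 kHz.
7.4 kHz ≤ fs/2 = 24.9 kHz, passes unchanged.
41.4 kHz > fs/2 = 24.9 kHz, folds to fs − 41.4 kHz = 8.4 kHz.
110.4 kHz mod fs = 10.8 kHz.
10.8 kHz ≤ fs/2 = 24.9 kHz, appears at 10.8 kHz.
108 kHz mod fs = 8.4 kHz.
8.4 kHz ≤ fs/2 = 24.9 kHz, appears at 8.4 kHz.
41.4 kHz and 108 kHz both map to 8.4 kHz.

41.4 kHz, 108 kHz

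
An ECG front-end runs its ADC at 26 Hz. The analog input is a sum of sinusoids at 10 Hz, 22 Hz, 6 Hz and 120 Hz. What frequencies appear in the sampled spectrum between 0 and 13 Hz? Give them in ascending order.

fs/2 = 13 Hz.
10 Hz ≤ fs/2 = 13 Hz, passes unchanged.
22 Hz > fs/2 = 13 Hz, folds to fs − 22 Hz = 4 Hz.
6 Hz ≤ fs/2 = 13 Hz, passes unchanged.
120 Hz mod fs = 16 Hz.
16 Hz > fs/2 = 13 Hz, folds to fs − 16 Hz = 10 Hz.
Distinct values: {4 Hz, 6 Hz, 10 Hz}.

4 Hz, 6 Hz, 10 Hz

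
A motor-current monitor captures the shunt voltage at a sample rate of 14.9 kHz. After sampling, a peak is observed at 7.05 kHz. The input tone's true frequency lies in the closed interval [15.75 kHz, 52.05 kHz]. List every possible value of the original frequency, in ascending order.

Frequencies that alias to 7.05 kHz are k·fs ± 7.05 kHz for integer k ≥ 0.
k=0: 7.05 kHz.
k=1: 7.85 kHz, 21.95 kHz.
k=2: 22.75 kHz, 36.85 kHz.
k=3: 37.65 kHz, 51.75 kHz.
k=4: 52.55 kHz, 66.65 kHz.
Within [15.75 kHz, 52.05 kHz]: 21.95 kHz, 22.75 kHz, 36.85 kHz, 37.65 kHz, 51.75 kHz.

21.95 kHz, 22.75 kHz, 36.85 kHz, 37.65 kHz, 51.75 kHz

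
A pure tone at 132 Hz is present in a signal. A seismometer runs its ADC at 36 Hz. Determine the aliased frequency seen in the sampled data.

12 Hz

132 Hz mod fs = 24 Hz.
24 Hz > fs/2 = 18 Hz, folds to fs − 24 Hz = 12 Hz.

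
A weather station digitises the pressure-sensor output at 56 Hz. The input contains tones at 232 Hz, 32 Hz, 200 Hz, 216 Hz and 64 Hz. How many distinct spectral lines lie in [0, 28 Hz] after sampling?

2

fs/2 = 28 Hz.
232 Hz mod fs = 8 Hz.
8 Hz ≤ fs/2 = 28 Hz, appears at 8 Hz.
32 Hz > fs/2 = 28 Hz, folds to fs − 32 Hz = 24 Hz.
200 Hz mod fs = 32 Hz.
32 Hz > fs/2 = 28 Hz, folds to fs − 32 Hz = 24 Hz.
216 Hz mod fs = 48 Hz.
48 Hz > fs/2 = 28 Hz, folds to fs − 48 Hz = 8 Hz.
64 Hz mod fs = 8 Hz.
8 Hz ≤ fs/2 = 28 Hz, appears at 8 Hz.
Distinct values: {8 Hz, 24 Hz} → 2.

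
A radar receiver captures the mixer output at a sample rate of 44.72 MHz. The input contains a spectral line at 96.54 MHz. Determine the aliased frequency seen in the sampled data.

96.54 MHz mod fs = 7.1 MHz.
7.1 MHz ≤ fs/2 = 22.36 MHz, appears at 7.1 MHz.

7.1 MHz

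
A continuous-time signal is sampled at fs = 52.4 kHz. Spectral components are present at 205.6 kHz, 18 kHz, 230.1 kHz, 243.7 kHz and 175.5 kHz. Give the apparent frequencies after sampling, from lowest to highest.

4 kHz, 18 kHz, 18.3 kHz, 20.5 kHz

fs/2 = 26.2 kHz.
205.6 kHz mod fs = 48.4 kHz.
48.4 kHz > fs/2 = 26.2 kHz, folds to fs − 48.4 kHz = 4 kHz.
18 kHz ≤ fs/2 = 26.2 kHz, passes unchanged.
230.1 kHz mod fs = 20.5 kHz.
20.5 kHz ≤ fs/2 = 26.2 kHz, appears at 20.5 kHz.
243.7 kHz mod fs = 34.1 kHz.
34.1 kHz > fs/2 = 26.2 kHz, folds to fs − 34.1 kHz = 18.3 kHz.
175.5 kHz mod fs = 18.3 kHz.
18.3 kHz ≤ fs/2 = 26.2 kHz, appears at 18.3 kHz.
Distinct values: {4 kHz, 18 kHz, 18.3 kHz, 20.5 kHz}.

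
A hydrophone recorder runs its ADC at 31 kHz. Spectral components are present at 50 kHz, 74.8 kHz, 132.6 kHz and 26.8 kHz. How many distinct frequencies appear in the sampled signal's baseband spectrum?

fs/2 = 15.5 kHz.
50 kHz mod fs = 19 kHz.
19 kHz > fs/2 = 15.5 kHz, folds to fs − 19 kHz = 12 kHz.
74.8 kHz mod fs = 12.8 kHz.
12.8 kHz ≤ fs/2 = 15.5 kHz, appears at 12.8 kHz.
132.6 kHz mod fs = 8.6 kHz.
8.6 kHz ≤ fs/2 = 15.5 kHz, appears at 8.6 kHz.
26.8 kHz > fs/2 = 15.5 kHz, folds to fs − 26.8 kHz = 4.2 kHz.
Distinct values: {4.2 kHz, 8.6 kHz, 12 kHz, 12.8 kHz} → 4.

4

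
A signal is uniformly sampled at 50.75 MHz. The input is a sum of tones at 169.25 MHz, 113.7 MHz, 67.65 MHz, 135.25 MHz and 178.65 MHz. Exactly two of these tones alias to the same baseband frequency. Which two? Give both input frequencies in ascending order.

fs/2 = 25.375 MHz.
169.25 MHz mod fs = 17 MHz.
17 MHz ≤ fs/2 = 25.375 MHz, appears at 17 MHz.
113.7 MHz mod fs = 12.2 MHz.
12.2 MHz ≤ fs/2 = 25.375 MHz, appears at 12.2 MHz.
67.65 MHz mod fs = 16.9 MHz.
16.9 MHz ≤ fs/2 = 25.375 MHz, appears at 16.9 MHz.
135.25 MHz mod fs = 33.75 MHz.
33.75 MHz > fs/2 = 25.375 MHz, folds to fs − 33.75 MHz = 17 MHz.
178.65 MHz mod fs = 26.4 MHz.
26.4 MHz > fs/2 = 25.375 MHz, folds to fs − 26.4 MHz = 24.35 MHz.
135.25 MHz and 169.25 MHz both map to 17 MHz.

135.25 MHz, 169.25 MHz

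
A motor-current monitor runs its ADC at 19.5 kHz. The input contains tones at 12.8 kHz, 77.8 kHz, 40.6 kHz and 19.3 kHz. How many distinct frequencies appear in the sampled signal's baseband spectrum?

3

fs/2 = 9.75 kHz.
12.8 kHz > fs/2 = 9.75 kHz, folds to fs − 12.8 kHz = 6.7 kHz.
77.8 kHz mod fs = 19.3 kHz.
19.3 kHz > fs/2 = 9.75 kHz, folds to fs − 19.3 kHz = 0.2 kHz.
40.6 kHz mod fs = 1.6 kHz.
1.6 kHz ≤ fs/2 = 9.75 kHz, appears at 1.6 kHz.
19.3 kHz > fs/2 = 9.75 kHz, folds to fs − 19.3 kHz = 0.2 kHz.
Distinct values: {0.2 kHz, 1.6 kHz, 6.7 kHz} → 3.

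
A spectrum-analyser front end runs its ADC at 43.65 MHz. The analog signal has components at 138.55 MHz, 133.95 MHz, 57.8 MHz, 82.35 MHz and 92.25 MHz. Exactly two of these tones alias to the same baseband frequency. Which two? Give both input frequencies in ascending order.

82.35 MHz, 92.25 MHz

fs/2 = 21.825 MHz.
138.55 MHz mod fs = 7.6 MHz.
7.6 MHz ≤ fs/2 = 21.825 MHz, appears at 7.6 MHz.
133.95 MHz mod fs = 3 MHz.
3 MHz ≤ fs/2 = 21.825 MHz, appears at 3 MHz.
57.8 MHz mod fs = 14.15 MHz.
14.15 MHz ≤ fs/2 = 21.825 MHz, appears at 14.15 MHz.
82.35 MHz mod fs = 38.7 MHz.
38.7 MHz > fs/2 = 21.825 MHz, folds to fs − 38.7 MHz = 4.95 MHz.
92.25 MHz mod fs = 4.95 MHz.
4.95 MHz ≤ fs/2 = 21.825 MHz, appears at 4.95 MHz.
82.35 MHz and 92.25 MHz both map to 4.95 MHz.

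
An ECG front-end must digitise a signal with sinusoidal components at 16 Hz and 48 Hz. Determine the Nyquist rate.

96 Hz

Highest-frequency component: 48 Hz.
Nyquist rate = 2 × 48 Hz = 96 Hz.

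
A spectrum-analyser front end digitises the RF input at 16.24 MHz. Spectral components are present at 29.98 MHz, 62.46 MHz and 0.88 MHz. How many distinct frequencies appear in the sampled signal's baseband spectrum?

2

fs/2 = 8.12 MHz.
29.98 MHz mod fs = 13.74 MHz.
13.74 MHz > fs/2 = 8.12 MHz, folds to fs − 13.74 MHz = 2.5 MHz.
62.46 MHz mod fs = 13.74 MHz.
13.74 MHz > fs/2 = 8.12 MHz, folds to fs − 13.74 MHz = 2.5 MHz.
0.88 MHz ≤ fs/2 = 8.12 MHz, passes unchanged.
Distinct values: {0.88 MHz, 2.5 MHz} → 2.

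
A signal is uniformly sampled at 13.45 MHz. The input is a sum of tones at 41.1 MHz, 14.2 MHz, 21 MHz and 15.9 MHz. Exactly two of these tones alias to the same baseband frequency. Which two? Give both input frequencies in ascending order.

fs/2 = 6.725 MHz.
41.1 MHz mod fs = 0.75 MHz.
0.75 MHz ≤ fs/2 = 6.725 MHz, appears at 0.75 MHz.
14.2 MHz mod fs = 0.75 MHz.
0.75 MHz ≤ fs/2 = 6.725 MHz, appears at 0.75 MHz.
21 MHz mod fs = 7.55 MHz.
7.55 MHz > fs/2 = 6.725 MHz, folds to fs − 7.55 MHz = 5.9 MHz.
15.9 MHz mod fs = 2.45 MHz.
2.45 MHz ≤ fs/2 = 6.725 MHz, appears at 2.45 MHz.
14.2 MHz and 41.1 MHz both map to 0.75 MHz.

14.2 MHz, 41.1 MHz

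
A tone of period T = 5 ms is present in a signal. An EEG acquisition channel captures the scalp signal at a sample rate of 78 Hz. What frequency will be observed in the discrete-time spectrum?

T = 5 ms → f = 1/T = 200 Hz.
200 Hz mod fs = 44 Hz.
44 Hz > fs/2 = 39 Hz, folds to fs − 44 Hz = 34 Hz.

34 Hz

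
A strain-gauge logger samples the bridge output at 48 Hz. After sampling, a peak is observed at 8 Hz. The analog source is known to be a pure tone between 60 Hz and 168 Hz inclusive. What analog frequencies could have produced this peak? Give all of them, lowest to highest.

88 Hz, 104 Hz, 136 Hz, 152 Hz

Frequencies that alias to 8 Hz are k·fs ± 8 Hz for integer k ≥ 0.
k=0: 8 Hz.
k=1: 40 Hz, 56 Hz.
k=2: 88 Hz, 104 Hz.
k=3: 136 Hz, 152 Hz.
k=4: 184 Hz, 200 Hz.
Within [60 Hz, 168 Hz]: 88 Hz, 104 Hz, 136 Hz, 152 Hz.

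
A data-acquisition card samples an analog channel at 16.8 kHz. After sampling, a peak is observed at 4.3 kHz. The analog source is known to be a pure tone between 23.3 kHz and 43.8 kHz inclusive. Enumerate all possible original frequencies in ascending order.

29.3 kHz, 37.9 kHz

Frequencies that alias to 4.3 kHz are k·fs ± 4.3 kHz for integer k ≥ 0.
k=0: 4.3 kHz.
k=1: 12.5 kHz, 21.1 kHz.
k=2: 29.3 kHz, 37.9 kHz.
k=3: 46.1 kHz, 54.7 kHz.
Within [23.3 kHz, 43.8 kHz]: 29.3 kHz, 37.9 kHz.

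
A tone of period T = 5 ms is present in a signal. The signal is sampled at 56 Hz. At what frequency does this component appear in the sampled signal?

24 Hz

T = 5 ms → f = 1/T = 200 Hz.
200 Hz mod fs = 32 Hz.
32 Hz > fs/2 = 28 Hz, folds to fs − 32 Hz = 24 Hz.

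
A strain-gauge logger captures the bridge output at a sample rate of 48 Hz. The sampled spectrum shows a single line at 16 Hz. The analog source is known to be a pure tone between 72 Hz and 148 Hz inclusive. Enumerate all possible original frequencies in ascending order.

Frequencies that alias to 16 Hz are k·fs ± 16 Hz for integer k ≥ 0.
k=0: 16 Hz.
k=1: 32 Hz, 64 Hz.
k=2: 80 Hz, 112 Hz.
k=3: 128 Hz, 160 Hz.
k=4: 176 Hz, 208 Hz.
Within [72 Hz, 148 Hz]: 80 Hz, 112 Hz, 128 Hz.

80 Hz, 112 Hz, 128 Hz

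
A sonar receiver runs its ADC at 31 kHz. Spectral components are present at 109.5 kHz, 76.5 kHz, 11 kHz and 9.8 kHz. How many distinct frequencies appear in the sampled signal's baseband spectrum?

fs/2 = 15.5 kHz.
109.5 kHz mod fs = 16.5 kHz.
16.5 kHz > fs/2 = 15.5 kHz, folds to fs − 16.5 kHz = 14.5 kHz.
76.5 kHz mod fs = 14.5 kHz.
14.5 kHz ≤ fs/2 = 15.5 kHz, appears at 14.5 kHz.
11 kHz ≤ fs/2 = 15.5 kHz, passes unchanged.
9.8 kHz ≤ fs/2 = 15.5 kHz, passes unchanged.
Distinct values: {9.8 kHz, 11 kHz, 14.5 kHz} → 3.

3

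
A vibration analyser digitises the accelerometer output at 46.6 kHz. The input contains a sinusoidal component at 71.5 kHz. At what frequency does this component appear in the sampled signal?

71.5 kHz mod fs = 24.9 kHz.
24.9 kHz > fs/2 = 23.3 kHz, folds to fs − 24.9 kHz = 21.7 kHz.

21.7 kHz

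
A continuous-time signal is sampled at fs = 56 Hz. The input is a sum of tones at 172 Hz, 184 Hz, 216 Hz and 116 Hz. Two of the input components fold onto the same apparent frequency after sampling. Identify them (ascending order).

fs/2 = 28 Hz.
172 Hz mod fs = 4 Hz.
4 Hz ≤ fs/2 = 28 Hz, appears at 4 Hz.
184 Hz mod fs = 16 Hz.
16 Hz ≤ fs/2 = 28 Hz, appears at 16 Hz.
216 Hz mod fs = 48 Hz.
48 Hz > fs/2 = 28 Hz, folds to fs − 48 Hz = 8 Hz.
116 Hz mod fs = 4 Hz.
4 Hz ≤ fs/2 = 28 Hz, appears at 4 Hz.
116 Hz and 172 Hz both map to 4 Hz.

116 Hz, 172 Hz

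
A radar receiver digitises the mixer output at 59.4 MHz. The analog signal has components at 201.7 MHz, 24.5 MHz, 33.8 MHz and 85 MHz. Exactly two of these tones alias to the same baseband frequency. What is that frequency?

fs/2 = 29.7 MHz.
201.7 MHz mod fs = 23.5 MHz.
23.5 MHz ≤ fs/2 = 29.7 MHz, appears at 23.5 MHz.
24.5 MHz ≤ fs/2 = 29.7 MHz, passes unchanged.
33.8 MHz > fs/2 = 29.7 MHz, folds to fs − 33.8 MHz = 25.6 MHz.
85 MHz mod fs = 25.6 MHz.
25.6 MHz ≤ fs/2 = 29.7 MHz, appears at 25.6 MHz.
33.8 MHz and 85 MHz both map to 25.6 MHz.

25.6 MHz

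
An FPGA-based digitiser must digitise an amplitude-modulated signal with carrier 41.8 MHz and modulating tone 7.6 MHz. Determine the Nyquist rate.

98.8 MHz

AM sidebands sit at fc ± fm = 34.2 MHz and 49.4 MHz.
Highest-frequency component: 49.4 MHz.
Nyquist rate = 2 × 49.4 MHz = 98.8 MHz.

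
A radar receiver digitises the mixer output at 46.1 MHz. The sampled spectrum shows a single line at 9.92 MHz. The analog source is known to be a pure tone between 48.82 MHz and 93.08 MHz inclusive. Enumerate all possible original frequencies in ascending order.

56.02 MHz, 82.28 MHz

Frequencies that alias to 9.92 MHz are k·fs ± 9.92 MHz for integer k ≥ 0.
k=0: 9.92 MHz.
k=1: 36.18 MHz, 56.02 MHz.
k=2: 82.28 MHz, 102.12 MHz.
k=3: 128.38 MHz, 148.22 MHz.
Within [48.82 MHz, 93.08 MHz]: 56.02 MHz, 82.28 MHz.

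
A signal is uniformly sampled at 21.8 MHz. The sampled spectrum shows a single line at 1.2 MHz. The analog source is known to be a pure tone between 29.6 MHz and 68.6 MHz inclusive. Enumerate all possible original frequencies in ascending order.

42.4 MHz, 44.8 MHz, 64.2 MHz, 66.6 MHz

Frequencies that alias to 1.2 MHz are k·fs ± 1.2 MHz for integer k ≥ 0.
k=0: 1.2 MHz.
k=1: 20.6 MHz, 23 MHz.
k=2: 42.4 MHz, 44.8 MHz.
k=3: 64.2 MHz, 66.6 MHz.
k=4: 86 MHz, 88.4 MHz.
Within [29.6 MHz, 68.6 MHz]: 42.4 MHz, 44.8 MHz, 64.2 MHz, 66.6 MHz.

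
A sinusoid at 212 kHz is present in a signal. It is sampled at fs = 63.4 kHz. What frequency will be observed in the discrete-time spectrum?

212 kHz mod fs = 21.8 kHz.
21.8 kHz ≤ fs/2 = 31.7 kHz, appears at 21.8 kHz.

21.8 kHz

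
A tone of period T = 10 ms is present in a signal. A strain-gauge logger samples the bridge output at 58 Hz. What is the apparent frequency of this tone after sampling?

16 Hz

T = 10 ms → f = 1/T = 100 Hz.
100 Hz mod fs = 42 Hz.
42 Hz > fs/2 = 29 Hz, folds to fs − 42 Hz = 16 Hz.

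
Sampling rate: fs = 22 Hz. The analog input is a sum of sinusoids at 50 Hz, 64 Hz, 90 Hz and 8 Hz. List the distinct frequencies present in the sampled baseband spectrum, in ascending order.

2 Hz, 6 Hz, 8 Hz

fs/2 = 11 Hz.
50 Hz mod fs = 6 Hz.
6 Hz ≤ fs/2 = 11 Hz, appears at 6 Hz.
64 Hz mod fs = 20 Hz.
20 Hz > fs/2 = 11 Hz, folds to fs − 20 Hz = 2 Hz.
90 Hz mod fs = 2 Hz.
2 Hz ≤ fs/2 = 11 Hz, appears at 2 Hz.
8 Hz ≤ fs/2 = 11 Hz, passes unchanged.
Distinct values: {2 Hz, 6 Hz, 8 Hz}.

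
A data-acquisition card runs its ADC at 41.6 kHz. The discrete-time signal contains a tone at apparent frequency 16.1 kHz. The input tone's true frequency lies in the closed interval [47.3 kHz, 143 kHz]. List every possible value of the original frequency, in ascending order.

Frequencies that alias to 16.1 kHz are k·fs ± 16.1 kHz for integer k ≥ 0.
k=0: 16.1 kHz.
k=1: 25.5 kHz, 57.7 kHz.
k=2: 67.1 kHz, 99.3 kHz.
k=3: 108.7 kHz, 140.9 kHz.
k=4: 150.3 kHz, 182.5 kHz.
Within [47.3 kHz, 143 kHz]: 57.7 kHz, 67.1 kHz, 99.3 kHz, 108.7 kHz, 140.9 kHz.

57.7 kHz, 67.1 kHz, 99.3 kHz, 108.7 kHz, 140.9 kHz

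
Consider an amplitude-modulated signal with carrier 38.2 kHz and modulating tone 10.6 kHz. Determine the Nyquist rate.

AM sidebands sit at fc ± fm = 27.6 kHz and 48.8 kHz.
Highest-frequency component: 48.8 kHz.
Nyquist rate = 2 × 48.8 kHz = 97.6 kHz.

97.6 kHz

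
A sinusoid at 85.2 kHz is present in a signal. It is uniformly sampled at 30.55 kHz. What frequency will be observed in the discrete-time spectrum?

6.45 kHz

85.2 kHz mod fs = 24.1 kHz.
24.1 kHz > fs/2 = 15.275 kHz, folds to fs − 24.1 kHz = 6.45 kHz.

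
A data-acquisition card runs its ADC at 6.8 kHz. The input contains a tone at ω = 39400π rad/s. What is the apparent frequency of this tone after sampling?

ω = 39400π rad/s → f = ω/(2π) = 19700 Hz = 19.7 kHz.
19.7 kHz mod fs = 6.1 kHz.
6.1 kHz > fs/2 = 3.4 kHz, folds to fs − 6.1 kHz = 0.7 kHz.

0.7 kHz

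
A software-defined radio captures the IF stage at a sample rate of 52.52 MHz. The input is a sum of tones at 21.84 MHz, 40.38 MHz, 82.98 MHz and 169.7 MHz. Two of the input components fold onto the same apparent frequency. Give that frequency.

12.14 MHz

fs/2 = 26.26 MHz.
21.84 MHz ≤ fs/2 = 26.26 MHz, passes unchanged.
40.38 MHz > fs/2 = 26.26 MHz, folds to fs − 40.38 MHz = 12.14 MHz.
82.98 MHz mod fs = 30.46 MHz.
30.46 MHz > fs/2 = 26.26 MHz, folds to fs − 30.46 MHz = 22.06 MHz.
169.7 MHz mod fs = 12.14 MHz.
12.14 MHz ≤ fs/2 = 26.26 MHz, appears at 12.14 MHz.
40.38 MHz and 169.7 MHz both map to 12.14 MHz.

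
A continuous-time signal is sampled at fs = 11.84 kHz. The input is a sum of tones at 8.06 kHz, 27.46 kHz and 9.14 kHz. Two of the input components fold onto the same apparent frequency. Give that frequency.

3.78 kHz

fs/2 = 5.92 kHz.
8.06 kHz > fs/2 = 5.92 kHz, folds to fs − 8.06 kHz = 3.78 kHz.
27.46 kHz mod fs = 3.78 kHz.
3.78 kHz ≤ fs/2 = 5.92 kHz, appears at 3.78 kHz.
9.14 kHz > fs/2 = 5.92 kHz, folds to fs − 9.14 kHz = 2.7 kHz.
8.06 kHz and 27.46 kHz both map to 3.78 kHz.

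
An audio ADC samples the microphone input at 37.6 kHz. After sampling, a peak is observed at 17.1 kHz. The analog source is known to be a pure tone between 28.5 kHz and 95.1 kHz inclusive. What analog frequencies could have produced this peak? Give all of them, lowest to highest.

Frequencies that alias to 17.1 kHz are k·fs ± 17.1 kHz for integer k ≥ 0.
k=0: 17.1 kHz.
k=1: 20.5 kHz, 54.7 kHz.
k=2: 58.1 kHz, 92.3 kHz.
k=3: 95.7 kHz, 129.9 kHz.
Within [28.5 kHz, 95.1 kHz]: 54.7 kHz, 58.1 kHz, 92.3 kHz.

54.7 kHz, 58.1 kHz, 92.3 kHz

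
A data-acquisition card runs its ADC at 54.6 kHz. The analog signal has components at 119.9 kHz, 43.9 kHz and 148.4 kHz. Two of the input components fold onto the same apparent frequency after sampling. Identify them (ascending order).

43.9 kHz, 119.9 kHz

fs/2 = 27.3 kHz.
119.9 kHz mod fs = 10.7 kHz.
10.7 kHz ≤ fs/2 = 27.3 kHz, appears at 10.7 kHz.
43.9 kHz > fs/2 = 27.3 kHz, folds to fs − 43.9 kHz = 10.7 kHz.
148.4 kHz mod fs = 39.2 kHz.
39.2 kHz > fs/2 = 27.3 kHz, folds to fs − 39.2 kHz = 15.4 kHz.
43.9 kHz and 119.9 kHz both map to 10.7 kHz.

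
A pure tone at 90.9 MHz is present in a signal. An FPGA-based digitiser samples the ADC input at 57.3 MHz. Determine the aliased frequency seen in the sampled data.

23.7 MHz

90.9 MHz mod fs = 33.6 MHz.
33.6 MHz > fs/2 = 28.65 MHz, folds to fs − 33.6 MHz = 23.7 MHz.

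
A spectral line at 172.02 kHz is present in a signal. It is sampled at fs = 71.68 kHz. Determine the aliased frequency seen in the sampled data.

28.66 kHz

172.02 kHz mod fs = 28.66 kHz.
28.66 kHz ≤ fs/2 = 35.84 kHz, appears at 28.66 kHz.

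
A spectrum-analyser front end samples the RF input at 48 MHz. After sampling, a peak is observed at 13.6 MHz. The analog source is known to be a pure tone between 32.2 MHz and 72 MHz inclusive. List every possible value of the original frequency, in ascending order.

Frequencies that alias to 13.6 MHz are k·fs ± 13.6 MHz for integer k ≥ 0.
k=0: 13.6 MHz.
k=1: 34.4 MHz, 61.6 MHz.
k=2: 82.4 MHz, 109.6 MHz.
Within [32.2 MHz, 72 MHz]: 34.4 MHz, 61.6 MHz.

34.4 MHz, 61.6 MHz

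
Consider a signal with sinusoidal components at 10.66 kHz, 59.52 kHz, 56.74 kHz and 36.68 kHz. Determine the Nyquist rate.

Highest-frequency component: 59.52 kHz.
Nyquist rate = 2 × 59.52 kHz = 119.04 kHz.

119.04 kHz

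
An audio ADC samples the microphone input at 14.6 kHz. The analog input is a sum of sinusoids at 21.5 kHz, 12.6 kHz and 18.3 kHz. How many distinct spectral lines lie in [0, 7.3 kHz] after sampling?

3

fs/2 = 7.3 kHz.
21.5 kHz mod fs = 6.9 kHz.
6.9 kHz ≤ fs/2 = 7.3 kHz, appears at 6.9 kHz.
12.6 kHz > fs/2 = 7.3 kHz, folds to fs − 12.6 kHz = 2 kHz.
18.3 kHz mod fs = 3.7 kHz.
3.7 kHz ≤ fs/2 = 7.3 kHz, appears at 3.7 kHz.
Distinct values: {2 kHz, 3.7 kHz, 6.9 kHz} → 3.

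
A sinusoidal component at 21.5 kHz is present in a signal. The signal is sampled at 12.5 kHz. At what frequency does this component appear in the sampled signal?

21.5 kHz mod fs = 9 kHz.
9 kHz > fs/2 = 6.25 kHz, folds to fs − 9 kHz = 3.5 kHz.

3.5 kHz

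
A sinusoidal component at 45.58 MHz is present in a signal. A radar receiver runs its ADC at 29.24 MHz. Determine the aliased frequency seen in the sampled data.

45.58 MHz mod fs = 16.34 MHz.
16.34 MHz > fs/2 = 14.62 MHz, folds to fs − 16.34 MHz = 12.9 MHz.

12.9 MHz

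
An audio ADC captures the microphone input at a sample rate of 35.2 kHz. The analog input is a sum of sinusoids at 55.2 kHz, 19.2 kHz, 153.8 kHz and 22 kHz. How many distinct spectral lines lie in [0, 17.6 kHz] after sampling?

4

fs/2 = 17.6 kHz.
55.2 kHz mod fs = 20 kHz.
20 kHz > fs/2 = 17.6 kHz, folds to fs − 20 kHz = 15.2 kHz.
19.2 kHz > fs/2 = 17.6 kHz, folds to fs − 19.2 kHz = 16 kHz.
153.8 kHz mod fs = 13 kHz.
13 kHz ≤ fs/2 = 17.6 kHz, appears at 13 kHz.
22 kHz > fs/2 = 17.6 kHz, folds to fs − 22 kHz = 13.2 kHz.
Distinct values: {13 kHz, 13.2 kHz, 15.2 kHz, 16 kHz} → 4.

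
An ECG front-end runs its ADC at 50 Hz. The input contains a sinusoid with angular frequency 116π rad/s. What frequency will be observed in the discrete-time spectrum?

ω = 116π rad/s → f = ω/(2π) = 58 Hz.
58 Hz mod fs = 8 Hz.
8 Hz ≤ fs/2 = 25 Hz, appears at 8 Hz.

8 Hz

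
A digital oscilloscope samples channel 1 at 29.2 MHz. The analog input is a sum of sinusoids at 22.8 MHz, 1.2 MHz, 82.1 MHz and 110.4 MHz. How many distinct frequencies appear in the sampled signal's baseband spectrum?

3

fs/2 = 14.6 MHz.
22.8 MHz > fs/2 = 14.6 MHz, folds to fs − 22.8 MHz = 6.4 MHz.
1.2 MHz ≤ fs/2 = 14.6 MHz, passes unchanged.
82.1 MHz mod fs = 23.7 MHz.
23.7 MHz > fs/2 = 14.6 MHz, folds to fs − 23.7 MHz = 5.5 MHz.
110.4 MHz mod fs = 22.8 MHz.
22.8 MHz > fs/2 = 14.6 MHz, folds to fs − 22.8 MHz = 6.4 MHz.
Distinct values: {1.2 MHz, 5.5 MHz, 6.4 MHz} → 3.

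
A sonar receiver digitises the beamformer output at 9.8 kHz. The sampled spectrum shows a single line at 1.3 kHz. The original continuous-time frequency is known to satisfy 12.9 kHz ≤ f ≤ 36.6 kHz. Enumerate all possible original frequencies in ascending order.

18.3 kHz, 20.9 kHz, 28.1 kHz, 30.7 kHz

Frequencies that alias to 1.3 kHz are k·fs ± 1.3 kHz for integer k ≥ 0.
k=0: 1.3 kHz.
k=1: 8.5 kHz, 11.1 kHz.
k=2: 18.3 kHz, 20.9 kHz.
k=3: 28.1 kHz, 30.7 kHz.
k=4: 37.9 kHz, 40.5 kHz.
Within [12.9 kHz, 36.6 kHz]: 18.3 kHz, 20.9 kHz, 28.1 kHz, 30.7 kHz.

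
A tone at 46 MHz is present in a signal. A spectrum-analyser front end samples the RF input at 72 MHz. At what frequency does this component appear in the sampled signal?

46 MHz > fs/2 = 36 MHz, folds to fs − 46 MHz = 26 MHz.

26 MHz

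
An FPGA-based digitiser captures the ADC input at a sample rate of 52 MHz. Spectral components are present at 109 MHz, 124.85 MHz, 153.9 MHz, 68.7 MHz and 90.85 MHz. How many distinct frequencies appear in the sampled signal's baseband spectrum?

5

fs/2 = 26 MHz.
109 MHz mod fs = 5 MHz.
5 MHz ≤ fs/2 = 26 MHz, appears at 5 MHz.
124.85 MHz mod fs = 20.85 MHz.
20.85 MHz ≤ fs/2 = 26 MHz, appears at 20.85 MHz.
153.9 MHz mod fs = 49.9 MHz.
49.9 MHz > fs/2 = 26 MHz, folds to fs − 49.9 MHz = 2.1 MHz.
68.7 MHz mod fs = 16.7 MHz.
16.7 MHz ≤ fs/2 = 26 MHz, appears at 16.7 MHz.
90.85 MHz mod fs = 38.85 MHz.
38.85 MHz > fs/2 = 26 MHz, folds to fs − 38.85 MHz = 13.15 MHz.
Distinct values: {2.1 MHz, 5 MHz, 13.15 MHz, 16.7 MHz, 20.85 MHz} → 5.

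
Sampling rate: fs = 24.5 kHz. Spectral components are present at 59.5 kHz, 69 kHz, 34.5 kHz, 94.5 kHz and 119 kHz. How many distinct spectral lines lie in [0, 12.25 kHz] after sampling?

fs/2 = 12.25 kHz.
59.5 kHz mod fs = 10.5 kHz.
10.5 kHz ≤ fs/2 = 12.25 kHz, appears at 10.5 kHz.
69 kHz mod fs = 20 kHz.
20 kHz > fs/2 = 12.25 kHz, folds to fs − 20 kHz = 4.5 kHz.
34.5 kHz mod fs = 10 kHz.
10 kHz ≤ fs/2 = 12.25 kHz, appears at 10 kHz.
94.5 kHz mod fs = 21 kHz.
21 kHz > fs/2 = 12.25 kHz, folds to fs − 21 kHz = 3.5 kHz.
119 kHz mod fs = 21 kHz.
21 kHz > fs/2 = 12.25 kHz, folds to fs − 21 kHz = 3.5 kHz.
Distinct values: {3.5 kHz, 4.5 kHz, 10 kHz, 10.5 kHz} → 4.

4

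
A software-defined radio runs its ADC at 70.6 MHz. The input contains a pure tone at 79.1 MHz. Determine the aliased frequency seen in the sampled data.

79.1 MHz mod fs = 8.5 MHz.
8.5 MHz ≤ fs/2 = 35.3 MHz, appears at 8.5 MHz.

8.5 MHz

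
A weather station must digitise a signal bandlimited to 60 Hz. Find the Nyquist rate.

120 Hz

Nyquist rate = 2 × 60 Hz = 120 Hz.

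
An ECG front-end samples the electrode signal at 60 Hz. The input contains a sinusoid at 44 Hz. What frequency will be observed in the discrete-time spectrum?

16 Hz

44 Hz > fs/2 = 30 Hz, folds to fs − 44 Hz = 16 Hz.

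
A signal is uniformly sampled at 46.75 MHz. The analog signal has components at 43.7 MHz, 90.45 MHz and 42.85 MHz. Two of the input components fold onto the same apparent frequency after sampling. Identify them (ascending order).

fs/2 = 23.375 MHz.
43.7 MHz > fs/2 = 23.375 MHz, folds to fs − 43.7 MHz = 3.05 MHz.
90.45 MHz mod fs = 43.7 MHz.
43.7 MHz > fs/2 = 23.375 MHz, folds to fs − 43.7 MHz = 3.05 MHz.
42.85 MHz > fs/2 = 23.375 MHz, folds to fs − 42.85 MHz = 3.9 MHz.
43.7 MHz and 90.45 MHz both map to 3.05 MHz.

43.7 MHz, 90.45 MHz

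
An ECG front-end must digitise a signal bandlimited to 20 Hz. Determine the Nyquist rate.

Nyquist rate = 2 × 20 Hz = 40 Hz.

40 Hz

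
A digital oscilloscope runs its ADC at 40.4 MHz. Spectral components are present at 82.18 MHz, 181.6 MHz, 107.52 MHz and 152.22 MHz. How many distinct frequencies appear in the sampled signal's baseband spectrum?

4

fs/2 = 20.2 MHz.
82.18 MHz mod fs = 1.38 MHz.
1.38 MHz ≤ fs/2 = 20.2 MHz, appears at 1.38 MHz.
181.6 MHz mod fs = 20 MHz.
20 MHz ≤ fs/2 = 20.2 MHz, appears at 20 MHz.
107.52 MHz mod fs = 26.72 MHz.
26.72 MHz > fs/2 = 20.2 MHz, folds to fs − 26.72 MHz = 13.68 MHz.
152.22 MHz mod fs = 31.02 MHz.
31.02 MHz > fs/2 = 20.2 MHz, folds to fs − 31.02 MHz = 9.38 MHz.
Distinct values: {1.38 MHz, 9.38 MHz, 13.68 MHz, 20 MHz} → 4.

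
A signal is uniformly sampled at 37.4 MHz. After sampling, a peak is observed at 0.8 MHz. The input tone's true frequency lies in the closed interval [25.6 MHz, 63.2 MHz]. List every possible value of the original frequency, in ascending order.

36.6 MHz, 38.2 MHz

Frequencies that alias to 0.8 MHz are k·fs ± 0.8 MHz for integer k ≥ 0.
k=0: 0.8 MHz.
k=1: 36.6 MHz, 38.2 MHz.
k=2: 74 MHz, 75.6 MHz.
Within [25.6 MHz, 63.2 MHz]: 36.6 MHz, 38.2 MHz.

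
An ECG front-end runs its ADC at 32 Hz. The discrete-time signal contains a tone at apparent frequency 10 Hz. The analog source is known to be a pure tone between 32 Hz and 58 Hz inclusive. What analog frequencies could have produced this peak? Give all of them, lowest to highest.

Frequencies that alias to 10 Hz are k·fs ± 10 Hz for integer k ≥ 0.
k=0: 10 Hz.
k=1: 22 Hz, 42 Hz.
k=2: 54 Hz, 74 Hz.
k=3: 86 Hz, 106 Hz.
Within [32 Hz, 58 Hz]: 42 Hz, 54 Hz.

42 Hz, 54 Hz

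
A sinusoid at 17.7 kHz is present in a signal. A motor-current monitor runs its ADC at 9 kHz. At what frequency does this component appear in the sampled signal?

0.3 kHz

17.7 kHz mod fs = 8.7 kHz.
8.7 kHz > fs/2 = 4.5 kHz, folds to fs − 8.7 kHz = 0.3 kHz.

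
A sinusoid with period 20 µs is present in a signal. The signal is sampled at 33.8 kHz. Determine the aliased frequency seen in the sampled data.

T = 20 µs → f = 1/T = 50 kHz.
50 kHz mod fs = 16.2 kHz.
16.2 kHz ≤ fs/2 = 16.9 kHz, appears at 16.2 kHz.

16.2 kHz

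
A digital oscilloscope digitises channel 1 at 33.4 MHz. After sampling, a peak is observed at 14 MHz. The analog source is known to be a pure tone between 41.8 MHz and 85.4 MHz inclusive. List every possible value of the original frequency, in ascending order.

Frequencies that alias to 14 MHz are k·fs ± 14 MHz for integer k ≥ 0.
k=0: 14 MHz.
k=1: 19.4 MHz, 47.4 MHz.
k=2: 52.8 MHz, 80.8 MHz.
k=3: 86.2 MHz, 114.2 MHz.
Within [41.8 MHz, 85.4 MHz]: 47.4 MHz, 52.8 MHz, 80.8 MHz.

47.4 MHz, 52.8 MHz, 80.8 MHz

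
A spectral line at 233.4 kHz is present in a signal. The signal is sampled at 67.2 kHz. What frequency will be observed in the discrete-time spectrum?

31.8 kHz

233.4 kHz mod fs = 31.8 kHz.
31.8 kHz ≤ fs/2 = 33.6 kHz, appears at 31.8 kHz.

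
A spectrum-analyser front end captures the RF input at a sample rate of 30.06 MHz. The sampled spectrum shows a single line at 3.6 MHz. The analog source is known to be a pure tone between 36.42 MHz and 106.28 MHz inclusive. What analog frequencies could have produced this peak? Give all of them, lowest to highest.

Frequencies that alias to 3.6 MHz are k·fs ± 3.6 MHz for integer k ≥ 0.
k=0: 3.6 MHz.
k=1: 26.46 MHz, 33.66 MHz.
k=2: 56.52 MHz, 63.72 MHz.
k=3: 86.58 MHz, 93.78 MHz.
k=4: 116.64 MHz, 123.84 MHz.
Within [36.42 MHz, 106.28 MHz]: 56.52 MHz, 63.72 MHz, 86.58 MHz, 93.78 MHz.

56.52 MHz, 63.72 MHz, 86.58 MHz, 93.78 MHz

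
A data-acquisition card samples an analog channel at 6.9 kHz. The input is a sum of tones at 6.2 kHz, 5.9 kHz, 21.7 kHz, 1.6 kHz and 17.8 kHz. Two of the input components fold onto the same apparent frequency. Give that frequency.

1 kHz

fs/2 = 3.45 kHz.
6.2 kHz > fs/2 = 3.45 kHz, folds to fs − 6.2 kHz = 0.7 kHz.
5.9 kHz > fs/2 = 3.45 kHz, folds to fs − 5.9 kHz = 1 kHz.
21.7 kHz mod fs = 1 kHz.
1 kHz ≤ fs/2 = 3.45 kHz, appears at 1 kHz.
1.6 kHz ≤ fs/2 = 3.45 kHz, passes unchanged.
17.8 kHz mod fs = 4 kHz.
4 kHz > fs/2 = 3.45 kHz, folds to fs − 4 kHz = 2.9 kHz.
5.9 kHz and 21.7 kHz both map to 1 kHz.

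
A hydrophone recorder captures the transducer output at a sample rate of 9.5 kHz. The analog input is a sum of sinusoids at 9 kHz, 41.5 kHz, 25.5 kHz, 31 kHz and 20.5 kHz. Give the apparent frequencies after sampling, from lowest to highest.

0.5 kHz, 1.5 kHz, 2.5 kHz, 3 kHz, 3.5 kHz

fs/2 = 4.75 kHz.
9 kHz > fs/2 = 4.75 kHz, folds to fs − 9 kHz = 0.5 kHz.
41.5 kHz mod fs = 3.5 kHz.
3.5 kHz ≤ fs/2 = 4.75 kHz, appears at 3.5 kHz.
25.5 kHz mod fs = 6.5 kHz.
6.5 kHz > fs/2 = 4.75 kHz, folds to fs − 6.5 kHz = 3 kHz.
31 kHz mod fs = 2.5 kHz.
2.5 kHz ≤ fs/2 = 4.75 kHz, appears at 2.5 kHz.
20.5 kHz mod fs = 1.5 kHz.
1.5 kHz ≤ fs/2 = 4.75 kHz, appears at 1.5 kHz.
Distinct values: {0.5 kHz, 1.5 kHz, 2.5 kHz, 3 kHz, 3.5 kHz}.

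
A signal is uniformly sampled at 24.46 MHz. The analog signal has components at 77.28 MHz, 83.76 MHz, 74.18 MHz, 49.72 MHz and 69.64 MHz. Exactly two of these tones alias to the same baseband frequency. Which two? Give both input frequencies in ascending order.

49.72 MHz, 74.18 MHz

fs/2 = 12.23 MHz.
77.28 MHz mod fs = 3.9 MHz.
3.9 MHz ≤ fs/2 = 12.23 MHz, appears at 3.9 MHz.
83.76 MHz mod fs = 10.38 MHz.
10.38 MHz ≤ fs/2 = 12.23 MHz, appears at 10.38 MHz.
74.18 MHz mod fs = 0.8 MHz.
0.8 MHz ≤ fs/2 = 12.23 MHz, appears at 0.8 MHz.
49.72 MHz mod fs = 0.8 MHz.
0.8 MHz ≤ fs/2 = 12.23 MHz, appears at 0.8 MHz.
69.64 MHz mod fs = 20.72 MHz.
20.72 MHz > fs/2 = 12.23 MHz, folds to fs − 20.72 MHz = 3.74 MHz.
49.72 MHz and 74.18 MHz both map to 0.8 MHz.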